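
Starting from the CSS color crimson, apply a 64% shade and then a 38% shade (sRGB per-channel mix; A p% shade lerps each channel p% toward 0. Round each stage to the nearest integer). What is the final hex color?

#31040E

CSS crimson is rgb(220, 20, 60).
Per channel, c → c + 0.64(0 − c):
  R: 220 + 0.64×(0−220) = 220 − 140.8 = 79.2 → 79
  G: 20 − 12.8 = 7.2 → 7
  B: 60 − 38.4 = 21.6 → 22
After the shade: rgb(79, 7, 22) = #4F0716.
Per channel, c → c + 0.38(0 − c):
  R: 79 − 30.02 = 48.98 → 49
  G: 7 + 0.38×(0−7) = 7 − 2.66 = 4.34 → 4
  B: 22 − 8.36 = 13.64 → 14
rgb(49, 4, 14) = #31040E.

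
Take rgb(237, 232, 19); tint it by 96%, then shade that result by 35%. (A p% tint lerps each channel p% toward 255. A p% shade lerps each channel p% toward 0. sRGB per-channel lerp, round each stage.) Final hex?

#A5A5A0

Per channel, c → c + 0.96(255 − c):
  R: 237 + 17.28 = 254.28 → 254
  G: 232 + 0.96×(255−232) = 232 + 22.08 = 254.08 → 254
  B: 19 + 226.56 = 245.56 → 246
After the tint: rgb(254, 254, 246) = #FEFEF6.
Per channel, c → c + 0.35(0 − c):
  R: 254 − 88.9 = 165.1 → 165
  G: 254 − 88.9 = 165.1 → 165
  B: 246 + 0.35×(0−246) = 246 − 86.1 = 159.9 → 160
rgb(165, 165, 160) = #A5A5A0.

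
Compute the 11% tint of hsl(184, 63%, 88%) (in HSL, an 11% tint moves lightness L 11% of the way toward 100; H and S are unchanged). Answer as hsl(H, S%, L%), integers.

hsl(184, 63%, 89%)

L moves 11% from 88 toward 100: 88 + 1.32 = 89.32 → 89.
H and S are unchanged.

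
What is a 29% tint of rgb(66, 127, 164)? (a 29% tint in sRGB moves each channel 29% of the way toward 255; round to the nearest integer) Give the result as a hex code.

#79A4BE

Per channel, c → c + 0.29(255 − c):
  R: 66 + 54.81 = 120.81 → 121
  G: 127 + 37.12 = 164.12 → 164
  B: 164 + 26.39 = 190.39 → 190
rgb(121, 164, 190) = #79A4BE.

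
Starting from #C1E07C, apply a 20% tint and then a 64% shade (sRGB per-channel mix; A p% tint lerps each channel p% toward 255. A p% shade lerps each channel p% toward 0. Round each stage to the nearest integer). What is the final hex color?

#4A5336

#C1E07C is rgb(193, 224, 124).
Lerp each channel 20% toward 255:
  R: 193 + 0.2×(255−193) = 193 + 12.4 = 205.4 → 205
  G: 224 + 0.2×(255−224) = 224 + 6.2 = 230.2 → 230
  B: 124 + 0.2×(255−124) = 124 + 26.2 = 150.2 → 150
After the tint: rgb(205, 230, 150) = #CDE696.
Lerp each channel 64% toward 0:
  R: 205 + 0.64×(0−205) = 205 − 131.2 = 73.8 → 74
  G: 230 + 0.64×(0−230) = 230 − 147.2 = 82.8 → 83
  B: 150 − 96 = 54 → 54
rgb(74, 83, 54) = #4A5336.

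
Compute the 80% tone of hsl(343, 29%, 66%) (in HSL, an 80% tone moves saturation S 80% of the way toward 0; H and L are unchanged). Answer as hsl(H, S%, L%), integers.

S moves 80% from 29 toward 0: 29 − 23.2 = 5.8 → 6.
H and L are unchanged.

hsl(343, 6%, 66%)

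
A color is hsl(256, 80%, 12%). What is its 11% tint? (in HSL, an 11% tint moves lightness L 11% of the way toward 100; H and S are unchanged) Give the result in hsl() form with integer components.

hsl(256, 80%, 22%)

L moves 11% from 12 toward 100: 12 + 9.68 = 21.68 → 22.
H and S are unchanged.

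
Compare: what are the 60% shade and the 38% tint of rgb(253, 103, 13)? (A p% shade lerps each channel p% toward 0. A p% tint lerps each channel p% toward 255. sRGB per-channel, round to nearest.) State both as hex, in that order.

60% shade:
  R: 253 − 151.8 = 101.2 → 101
  G: 103 + 0.6×(0−103) = 103 − 61.8 = 41.2 → 41
  B: 13 + 0.6×(0−13) = 13 − 7.8 = 5.2 → 5
  → #652905
38% tint:
  R: 253 + 0.38×(255−253) = 253 + 0.76 = 253.76 → 254
  G: 103 + 0.38×(255−103) = 103 + 57.76 = 160.76 → 161
  B: 13 + 0.38×(255−13) = 13 + 91.96 = 104.96 → 105
  → #fea169

#652905, #fea169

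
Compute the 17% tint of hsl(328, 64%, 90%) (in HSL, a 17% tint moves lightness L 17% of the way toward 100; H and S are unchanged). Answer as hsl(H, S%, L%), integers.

L moves 17% from 90 toward 100: 90 + 1.7 = 91.7 → 92.
H and S are unchanged.

hsl(328, 64%, 92%)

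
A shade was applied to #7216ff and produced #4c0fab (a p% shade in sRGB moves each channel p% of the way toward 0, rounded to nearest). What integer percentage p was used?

33%

#7216ff is rgb(114, 22, 255); #4c0fab is rgb(76, 15, 171).
On the B channel (widest range): 171 ≈ 255 + (p/100)(0 − 255), so p ≈ 100×(171 − 255)/(0 − 255) = -8400/-255 = 32.94.
p = 33 reproduces all three channels after rounding.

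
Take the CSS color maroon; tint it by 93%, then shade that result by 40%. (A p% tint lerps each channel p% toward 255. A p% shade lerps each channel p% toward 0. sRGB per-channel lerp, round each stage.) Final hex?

#948e8e

CSS maroon is rgb(128, 0, 0).
Per channel, c → c + 0.93(255 − c):
  R: 128 + 0.93×(255−128) = 128 + 118.11 = 246.11 → 246
  G: 0 + 237.15 = 237.15 → 237
  B: 0 + 237.15 = 237.15 → 237
After the tint: rgb(246, 237, 237) = #f6eded.
A 40% shade moves each channel 40% toward 0:
  R: 246 + 0.4×(0−246) = 246 − 98.4 = 147.6 → 148
  G: 237 + 0.4×(0−237) = 237 − 94.8 = 142.2 → 142
  B: 237 + 0.4×(0−237) = 237 − 94.8 = 142.2 → 142
rgb(148, 142, 142) = #948e8e.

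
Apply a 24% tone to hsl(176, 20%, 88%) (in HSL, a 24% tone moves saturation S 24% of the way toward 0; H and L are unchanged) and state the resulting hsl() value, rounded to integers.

S moves 24% from 20 toward 0: 20 − 4.8 = 15.2 → 15.
H and L are unchanged.

hsl(176, 15%, 88%)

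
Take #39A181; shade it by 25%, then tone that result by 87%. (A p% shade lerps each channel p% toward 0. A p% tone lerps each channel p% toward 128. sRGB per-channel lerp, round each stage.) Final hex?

#39A181 is rgb(57, 161, 129).
Lerp each channel 25% toward 0:
  R: 57 − 14.25 = 42.75 → 43
  G: 161 + 0.25×(0−161) = 161 − 40.25 = 120.75 → 121
  B: 129 + 0.25×(0−129) = 129 − 32.25 = 96.75 → 97
After the shade: rgb(43, 121, 97) = #2B7961.
An 87% tone moves each channel 87% toward 128:
  R: 43 + 73.95 = 116.95 → 117
  G: 121 + 6.09 = 127.09 → 127
  B: 97 + 26.97 = 123.97 → 124
rgb(117, 127, 124) = #757F7C.

#757F7C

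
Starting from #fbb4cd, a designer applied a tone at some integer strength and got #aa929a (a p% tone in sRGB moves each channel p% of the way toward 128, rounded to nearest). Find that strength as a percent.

#fbb4cd is rgb(251, 180, 205); #aa929a is rgb(170, 146, 154).
On the R channel (widest range): 170 ≈ 251 + (p/100)(128 − 251), so p ≈ 100×(170 − 251)/(128 − 251) = -8100/-123 = 65.85.
p = 66 reproduces all three channels after rounding.

66%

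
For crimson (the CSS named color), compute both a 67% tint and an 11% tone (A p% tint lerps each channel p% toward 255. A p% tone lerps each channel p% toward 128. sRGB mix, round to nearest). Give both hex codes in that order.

CSS crimson is rgb(220, 20, 60).
67% tint:
  R: 220 + 0.67×(255−220) = 220 + 23.45 = 243.45 → 243
  G: 20 + 157.45 = 177.45 → 177
  B: 60 + 130.65 = 190.65 → 191
  → #F3B1BF
11% tone:
  R: 220 + 0.11×(128−220) = 220 − 10.12 = 209.88 → 210
  G: 20 + 0.11×(128−20) = 20 + 11.88 = 31.88 → 32
  B: 60 + 7.48 = 67.48 → 67
  → #D22043

#F3B1BF, #D22043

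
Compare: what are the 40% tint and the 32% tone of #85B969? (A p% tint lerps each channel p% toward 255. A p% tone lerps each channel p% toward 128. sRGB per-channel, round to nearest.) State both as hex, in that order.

#B6D5A5, #83A770

#85B969 is rgb(133, 185, 105).
40% tint:
  R: 133 + 48.8 = 181.8 → 182
  G: 185 + 0.4×(255−185) = 185 + 28 = 213 → 213
  B: 105 + 60 = 165 → 165
  → #B6D5A5
32% tone:
  R: 133 + 0.32×(128−133) = 133 − 1.6 = 131.4 → 131
  G: 185 − 18.24 = 166.76 → 167
  B: 105 + 7.36 = 112.36 → 112
  → #83A770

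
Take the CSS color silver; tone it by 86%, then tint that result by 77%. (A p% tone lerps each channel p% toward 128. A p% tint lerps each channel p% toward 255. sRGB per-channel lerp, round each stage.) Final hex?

#e4e4e4

CSS silver is rgb(192, 192, 192).
Lerp each channel 86% toward 128:
  R: 192 − 55.04 = 136.96 → 137
  G: 192 − 55.04 = 136.96 → 137
  B: 192 + 0.86×(128−192) = 192 − 55.04 = 136.96 → 137
After the tone: rgb(137, 137, 137) = #898989.
Per channel, c → c + 0.77(255 − c):
  R: 137 + 90.86 = 227.86 → 228
  G: 137 + 0.77×(255−137) = 137 + 90.86 = 227.86 → 228
  B: 137 + 0.77×(255−137) = 137 + 90.86 = 227.86 → 228
rgb(228, 228, 228) = #e4e4e4.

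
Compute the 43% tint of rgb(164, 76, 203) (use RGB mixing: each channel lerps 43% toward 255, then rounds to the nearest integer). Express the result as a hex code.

A 43% tint moves each channel 43% toward 255:
  R: 164 + 39.13 = 203.13 → 203
  G: 76 + 76.97 = 152.97 → 153
  B: 203 + 0.43×(255−203) = 203 + 22.36 = 225.36 → 225
rgb(203, 153, 225) = #CB99E1.

#CB99E1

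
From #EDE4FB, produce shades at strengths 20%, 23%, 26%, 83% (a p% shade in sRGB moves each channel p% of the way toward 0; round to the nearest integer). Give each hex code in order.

#EDE4FB is rgb(237, 228, 251).
20%: (237 − 47.4 = 189.6→190, 228 − 45.6 = 182.4→182, 251 − 50.2 = 200.8→201) → #BEB6C9
23%: (237 − 54.51 = 182.49→182, 228 − 52.44 = 175.56→176, 251 − 57.73 = 193.27→193) → #B6B0C1
26%: (237 − 61.62 = 175.38→175, 228 − 59.28 = 168.72→169, 251 − 65.26 = 185.74→186) → #AFA9BA
83%: (237 − 196.71 = 40.29→40, 228 − 189.24 = 38.76→39, 251 − 208.33 = 42.67→43) → #28272B

#BEB6C9, #B6B0C1, #AFA9BA, #28272B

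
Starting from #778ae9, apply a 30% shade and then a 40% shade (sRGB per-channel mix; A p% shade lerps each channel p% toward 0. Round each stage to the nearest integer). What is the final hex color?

#778ae9 is rgb(119, 138, 233).
A 30% shade moves each channel 30% toward 0:
  R: 119 − 35.7 = 83.3 → 83
  G: 138 + 0.3×(0−138) = 138 − 41.4 = 96.6 → 97
  B: 233 − 69.9 = 163.1 → 163
After the shade: rgb(83, 97, 163) = #5361a3.
A 40% shade moves each channel 40% toward 0:
  R: 83 + 0.4×(0−83) = 83 − 33.2 = 49.8 → 50
  G: 97 − 38.8 = 58.2 → 58
  B: 163 + 0.4×(0−163) = 163 − 65.2 = 97.8 → 98
rgb(50, 58, 98) = #323a62.

#323a62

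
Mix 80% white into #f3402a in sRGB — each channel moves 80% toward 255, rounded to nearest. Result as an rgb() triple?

#f3402a is rgb(243, 64, 42).
Per channel, c → c + 0.8(255 − c):
  R: 243 + 0.8×(255−243) = 243 + 9.6 = 252.6 → 253
  G: 64 + 152.8 = 216.8 → 217
  B: 42 + 170.4 = 212.4 → 212

rgb(253, 217, 212)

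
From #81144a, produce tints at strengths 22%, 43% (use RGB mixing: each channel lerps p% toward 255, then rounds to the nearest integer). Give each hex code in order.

#81144a is rgb(129, 20, 74).
22%: (129 + 27.72 = 156.72→157, 20 + 51.7 = 71.7→72, 74 + 39.82 = 113.82→114) → #9d4872
43%: (129 + 54.18 = 183.18→183, 20 + 101.05 = 121.05→121, 74 + 77.83 = 151.83→152) → #b77998

#9d4872, #b77998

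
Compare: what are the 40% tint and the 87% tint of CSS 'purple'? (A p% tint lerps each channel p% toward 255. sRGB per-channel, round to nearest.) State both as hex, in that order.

CSS purple is rgb(128, 0, 128).
40% tint:
  R: 128 + 0.4×(255−128) = 128 + 50.8 = 178.8 → 179
  G: 0 + 102 = 102 → 102
  B: 128 + 50.8 = 178.8 → 179
  → #B366B3
87% tint:
  R: 128 + 110.49 = 238.49 → 238
  G: 0 + 221.85 = 221.85 → 222
  B: 128 + 0.87×(255−128) = 128 + 110.49 = 238.49 → 238
  → #EEDEEE

#B366B3, #EEDEEE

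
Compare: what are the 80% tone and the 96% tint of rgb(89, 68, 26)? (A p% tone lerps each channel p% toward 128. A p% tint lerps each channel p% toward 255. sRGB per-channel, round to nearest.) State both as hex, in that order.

80% tone:
  R: 89 + 0.8×(128−89) = 89 + 31.2 = 120.2 → 120
  G: 68 + 0.8×(128−68) = 68 + 48 = 116 → 116
  B: 26 + 81.6 = 107.6 → 108
  → #78746C
96% tint:
  R: 89 + 0.96×(255−89) = 89 + 159.36 = 248.36 → 248
  G: 68 + 0.96×(255−68) = 68 + 179.52 = 247.52 → 248
  B: 26 + 0.96×(255−26) = 26 + 219.84 = 245.84 → 246
  → #F8F8F6

#78746C, #F8F8F6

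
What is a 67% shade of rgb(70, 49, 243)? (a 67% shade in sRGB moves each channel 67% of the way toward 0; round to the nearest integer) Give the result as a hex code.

Per channel, c → c + 0.67(0 − c):
  R: 70 + 0.67×(0−70) = 70 − 46.9 = 23.1 → 23
  G: 49 − 32.83 = 16.17 → 16
  B: 243 + 0.67×(0−243) = 243 − 162.81 = 80.19 → 80
rgb(23, 16, 80) = #171050.

#171050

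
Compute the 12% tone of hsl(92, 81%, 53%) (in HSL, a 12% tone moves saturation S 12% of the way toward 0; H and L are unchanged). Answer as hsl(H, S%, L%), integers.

S moves 12% from 81 toward 0: 81 − 9.72 = 71.28 → 71.
H and L are unchanged.

hsl(92, 71%, 53%)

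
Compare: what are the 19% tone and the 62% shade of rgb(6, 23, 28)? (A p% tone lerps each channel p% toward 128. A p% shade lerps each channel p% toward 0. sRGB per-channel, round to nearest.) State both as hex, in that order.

#1D2B2F, #02090B

19% tone:
  R: 6 + 0.19×(128−6) = 6 + 23.18 = 29.18 → 29
  G: 23 + 0.19×(128−23) = 23 + 19.95 = 42.95 → 43
  B: 28 + 0.19×(128−28) = 28 + 19 = 47 → 47
  → #1D2B2F
62% shade:
  R: 6 + 0.62×(0−6) = 6 − 3.72 = 2.28 → 2
  G: 23 − 14.26 = 8.74 → 9
  B: 28 − 17.36 = 10.64 → 11
  → #02090B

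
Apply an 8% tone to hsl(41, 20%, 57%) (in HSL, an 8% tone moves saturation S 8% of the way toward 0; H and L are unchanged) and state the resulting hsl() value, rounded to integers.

S moves 8% from 20 toward 0: 20 − 1.6 = 18.4 → 18.
H and L are unchanged.

hsl(41, 18%, 57%)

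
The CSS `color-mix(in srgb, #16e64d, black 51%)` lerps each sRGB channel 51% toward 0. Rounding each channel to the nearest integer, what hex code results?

#0b7126

#16e64d is rgb(22, 230, 77).
Lerp each channel 51% toward 0:
  R: 22 − 11.22 = 10.78 → 11
  G: 230 + 0.51×(0−230) = 230 − 117.3 = 112.7 → 113
  B: 77 − 39.27 = 37.73 → 38
rgb(11, 113, 38) = #0b7126.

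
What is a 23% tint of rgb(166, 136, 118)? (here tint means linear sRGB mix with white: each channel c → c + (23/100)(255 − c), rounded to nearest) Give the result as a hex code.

#baa396

Per channel, c → c + 0.23(255 − c):
  R: 166 + 0.23×(255−166) = 166 + 20.47 = 186.47 → 186
  G: 136 + 27.37 = 163.37 → 163
  B: 118 + 0.23×(255−118) = 118 + 31.51 = 149.51 → 150
rgb(186, 163, 150) = #baa396.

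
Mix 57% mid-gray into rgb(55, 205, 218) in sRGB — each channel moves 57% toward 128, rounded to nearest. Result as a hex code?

#61a1a7

A 57% tone moves each channel 57% toward 128:
  R: 55 + 41.61 = 96.61 → 97
  G: 205 + 0.57×(128−205) = 205 − 43.89 = 161.11 → 161
  B: 218 + 0.57×(128−218) = 218 − 51.3 = 166.7 → 167
rgb(97, 161, 167) = #61a1a7.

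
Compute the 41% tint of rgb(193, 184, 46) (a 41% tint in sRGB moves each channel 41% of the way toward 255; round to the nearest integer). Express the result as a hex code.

#DAD584

Per channel, c → c + 0.41(255 − c):
  R: 193 + 0.41×(255−193) = 193 + 25.42 = 218.42 → 218
  G: 184 + 29.11 = 213.11 → 213
  B: 46 + 0.41×(255−46) = 46 + 85.69 = 131.69 → 132
rgb(218, 213, 132) = #DAD584.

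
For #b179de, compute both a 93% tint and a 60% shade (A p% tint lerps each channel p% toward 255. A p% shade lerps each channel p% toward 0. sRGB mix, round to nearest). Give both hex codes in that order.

#faf6fd, #473059

#b179de is rgb(177, 121, 222).
93% tint:
  R: 177 + 0.93×(255−177) = 177 + 72.54 = 249.54 → 250
  G: 121 + 0.93×(255−121) = 121 + 124.62 = 245.62 → 246
  B: 222 + 0.93×(255−222) = 222 + 30.69 = 252.69 → 253
  → #faf6fd
60% shade:
  R: 177 + 0.6×(0−177) = 177 − 106.2 = 70.8 → 71
  G: 121 + 0.6×(0−121) = 121 − 72.6 = 48.4 → 48
  B: 222 + 0.6×(0−222) = 222 − 133.2 = 88.8 → 89
  → #473059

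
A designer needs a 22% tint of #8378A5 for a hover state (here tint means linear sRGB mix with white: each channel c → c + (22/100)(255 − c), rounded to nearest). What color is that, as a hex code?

#8378A5 is rgb(131, 120, 165).
A 22% tint moves each channel 22% toward 255:
  R: 131 + 27.28 = 158.28 → 158
  G: 120 + 29.7 = 149.7 → 150
  B: 165 + 0.22×(255−165) = 165 + 19.8 = 184.8 → 185
rgb(158, 150, 185) = #9E96B9.

#9E96B9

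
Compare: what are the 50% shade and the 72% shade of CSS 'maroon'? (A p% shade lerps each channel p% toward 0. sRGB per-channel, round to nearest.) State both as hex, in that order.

#400000, #240000

CSS maroon is rgb(128, 0, 0).
50% shade:
  R: 128 + 0.5×(0−128) = 128 − 64 = 64 → 64
  G: 0 + 0 = 0 → 0
  B: 0 + 0.5×(0−0) = 0 + 0 = 0 → 0
  → #400000
72% shade:
  R: 128 + 0.72×(0−128) = 128 − 92.16 = 35.84 → 36
  G: 0 + 0.72×(0−0) = 0 + 0 = 0 → 0
  B: 0 + 0 = 0 → 0
  → #240000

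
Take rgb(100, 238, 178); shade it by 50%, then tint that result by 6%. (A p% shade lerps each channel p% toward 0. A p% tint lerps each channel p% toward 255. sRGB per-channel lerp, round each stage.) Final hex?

Lerp each channel 50% toward 0:
  R: 100 + 0.5×(0−100) = 100 − 50 = 50 → 50
  G: 238 − 119 = 119 → 119
  B: 178 − 89 = 89 → 89
After the shade: rgb(50, 119, 89) = #327759.
A 6% tint moves each channel 6% toward 255:
  R: 50 + 0.06×(255−50) = 50 + 12.3 = 62.3 → 62
  G: 119 + 8.16 = 127.16 → 127
  B: 89 + 0.06×(255−89) = 89 + 9.96 = 98.96 → 99
rgb(62, 127, 99) = #3e7f63.

#3e7f63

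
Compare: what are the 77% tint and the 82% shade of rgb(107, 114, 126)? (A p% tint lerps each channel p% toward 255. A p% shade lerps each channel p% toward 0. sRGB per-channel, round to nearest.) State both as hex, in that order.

#dddfe1, #131517

77% tint:
  R: 107 + 0.77×(255−107) = 107 + 113.96 = 220.96 → 221
  G: 114 + 0.77×(255−114) = 114 + 108.57 = 222.57 → 223
  B: 126 + 0.77×(255−126) = 126 + 99.33 = 225.33 → 225
  → #dddfe1
82% shade:
  R: 107 + 0.82×(0−107) = 107 − 87.74 = 19.26 → 19
  G: 114 − 93.48 = 20.52 → 21
  B: 126 + 0.82×(0−126) = 126 − 103.32 = 22.68 → 23
  → #131517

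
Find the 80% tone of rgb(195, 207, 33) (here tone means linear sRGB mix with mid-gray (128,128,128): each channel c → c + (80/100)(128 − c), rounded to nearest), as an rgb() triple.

Per channel, c → c + 0.8(128 − c):
  R: 195 + 0.8×(128−195) = 195 − 53.6 = 141.4 → 141
  G: 207 + 0.8×(128−207) = 207 − 63.2 = 143.8 → 144
  B: 33 + 76 = 109 → 109

rgb(141, 144, 109)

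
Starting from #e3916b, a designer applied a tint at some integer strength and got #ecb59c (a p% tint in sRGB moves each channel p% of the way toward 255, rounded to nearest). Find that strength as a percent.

33%

#e3916b is rgb(227, 145, 107); #ecb59c is rgb(236, 181, 156).
On the B channel (widest range): 156 ≈ 107 + (p/100)(255 − 107), so p ≈ 100×(156 − 107)/(255 − 107) = 4900/148 = 33.11.
p = 33 reproduces all three channels after rounding.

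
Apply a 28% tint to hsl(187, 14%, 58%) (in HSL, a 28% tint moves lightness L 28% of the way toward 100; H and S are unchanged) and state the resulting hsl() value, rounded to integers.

L moves 28% from 58 toward 100: 58 + 11.76 = 69.76 → 70.
H and S are unchanged.

hsl(187, 14%, 70%)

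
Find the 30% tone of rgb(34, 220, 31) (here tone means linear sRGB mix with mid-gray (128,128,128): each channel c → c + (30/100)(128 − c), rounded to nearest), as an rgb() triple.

rgb(62, 192, 60)

Lerp each channel 30% toward 128:
  R: 34 + 0.3×(128−34) = 34 + 28.2 = 62.2 → 62
  G: 220 + 0.3×(128−220) = 220 − 27.6 = 192.4 → 192
  B: 31 + 0.3×(128−31) = 31 + 29.1 = 60.1 → 60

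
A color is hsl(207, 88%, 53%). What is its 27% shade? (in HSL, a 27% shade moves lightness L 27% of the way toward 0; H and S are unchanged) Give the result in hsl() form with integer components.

L moves 27% from 53 toward 0: 53 − 14.31 = 38.69 → 39.
H and S are unchanged.

hsl(207, 88%, 39%)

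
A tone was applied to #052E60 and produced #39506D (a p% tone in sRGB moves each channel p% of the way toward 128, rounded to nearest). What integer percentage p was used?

42%

#052E60 is rgb(5, 46, 96); #39506D is rgb(57, 80, 109).
On the R channel (widest range): 57 ≈ 5 + (p/100)(128 − 5), so p ≈ 100×(57 − 5)/(128 − 5) = 5200/123 = 42.28.
p = 42 reproduces all three channels after rounding.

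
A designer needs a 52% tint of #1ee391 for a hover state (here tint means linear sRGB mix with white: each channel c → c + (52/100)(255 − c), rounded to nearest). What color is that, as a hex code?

#93f2ca

#1ee391 is rgb(30, 227, 145).
A 52% tint moves each channel 52% toward 255:
  R: 30 + 0.52×(255−30) = 30 + 117 = 147 → 147
  G: 227 + 0.52×(255−227) = 227 + 14.56 = 241.56 → 242
  B: 145 + 0.52×(255−145) = 145 + 57.2 = 202.2 → 202
rgb(147, 242, 202) = #93f2ca.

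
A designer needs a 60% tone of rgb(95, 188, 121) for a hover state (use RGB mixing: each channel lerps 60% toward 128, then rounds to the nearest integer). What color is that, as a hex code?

#73987D

Lerp each channel 60% toward 128:
  R: 95 + 19.8 = 114.8 → 115
  G: 188 + 0.6×(128−188) = 188 − 36 = 152 → 152
  B: 121 + 4.2 = 125.2 → 125
rgb(115, 152, 125) = #73987D.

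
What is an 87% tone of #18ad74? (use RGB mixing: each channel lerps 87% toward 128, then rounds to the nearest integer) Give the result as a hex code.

#18ad74 is rgb(24, 173, 116).
Per channel, c → c + 0.87(128 − c):
  R: 24 + 90.48 = 114.48 → 114
  G: 173 − 39.15 = 133.85 → 134
  B: 116 + 0.87×(128−116) = 116 + 10.44 = 126.44 → 126
rgb(114, 134, 126) = #72867e.

#72867e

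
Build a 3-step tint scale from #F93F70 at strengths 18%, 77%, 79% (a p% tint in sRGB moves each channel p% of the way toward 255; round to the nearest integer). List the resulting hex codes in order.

#F93F70 is rgb(249, 63, 112).
18%: (249 + 1.08 = 250.08→250, 63 + 34.56 = 97.56→98, 112 + 25.74 = 137.74→138) → #FA628A
77%: (249 + 4.62 = 253.62→254, 63 + 147.84 = 210.84→211, 112 + 110.11 = 222.11→222) → #FED3DE
79%: (249 + 4.74 = 253.74→254, 63 + 151.68 = 214.68→215, 112 + 112.97 = 224.97→225) → #FED7E1

#FA628A, #FED3DE, #FED7E1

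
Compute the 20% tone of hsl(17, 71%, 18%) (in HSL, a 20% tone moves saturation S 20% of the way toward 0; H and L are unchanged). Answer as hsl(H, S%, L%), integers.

S moves 20% from 71 toward 0: 71 − 14.2 = 56.8 → 57.
H and L are unchanged.

hsl(17, 57%, 18%)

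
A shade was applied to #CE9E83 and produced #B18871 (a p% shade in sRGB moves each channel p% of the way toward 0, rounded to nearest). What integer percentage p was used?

#CE9E83 is rgb(206, 158, 131); #B18871 is rgb(177, 136, 113).
On the R channel (widest range): 177 ≈ 206 + (p/100)(0 − 206), so p ≈ 100×(177 − 206)/(0 − 206) = -2900/-206 = 14.08.
p = 14 reproduces all three channels after rounding.

14%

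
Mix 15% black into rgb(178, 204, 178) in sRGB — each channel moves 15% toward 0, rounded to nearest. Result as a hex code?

Lerp each channel 15% toward 0:
  R: 178 − 26.7 = 151.3 → 151
  G: 204 + 0.15×(0−204) = 204 − 30.6 = 173.4 → 173
  B: 178 + 0.15×(0−178) = 178 − 26.7 = 151.3 → 151
rgb(151, 173, 151) = #97AD97.

#97AD97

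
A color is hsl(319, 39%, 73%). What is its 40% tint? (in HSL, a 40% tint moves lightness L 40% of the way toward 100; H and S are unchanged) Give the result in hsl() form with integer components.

L moves 40% from 73 toward 100: 73 + 10.8 = 83.8 → 84.
H and S are unchanged.

hsl(319, 39%, 84%)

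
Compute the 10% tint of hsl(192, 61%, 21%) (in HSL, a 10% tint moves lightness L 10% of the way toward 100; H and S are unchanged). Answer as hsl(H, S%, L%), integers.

hsl(192, 61%, 29%)

L moves 10% from 21 toward 100: 21 + 7.9 = 28.9 → 29.
H and S are unchanged.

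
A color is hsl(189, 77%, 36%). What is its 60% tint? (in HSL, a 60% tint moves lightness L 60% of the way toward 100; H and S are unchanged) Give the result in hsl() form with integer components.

L moves 60% from 36 toward 100: 36 + 38.4 = 74.4 → 74.
H and S are unchanged.

hsl(189, 77%, 74%)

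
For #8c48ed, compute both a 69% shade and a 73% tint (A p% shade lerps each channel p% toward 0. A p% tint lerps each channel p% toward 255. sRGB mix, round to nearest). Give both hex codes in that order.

#2b1649, #e0cefa

#8c48ed is rgb(140, 72, 237).
69% shade:
  R: 140 + 0.69×(0−140) = 140 − 96.6 = 43.4 → 43
  G: 72 − 49.68 = 22.32 → 22
  B: 237 − 163.53 = 73.47 → 73
  → #2b1649
73% tint:
  R: 140 + 0.73×(255−140) = 140 + 83.95 = 223.95 → 224
  G: 72 + 133.59 = 205.59 → 206
  B: 237 + 0.73×(255−237) = 237 + 13.14 = 250.14 → 250
  → #e0cefa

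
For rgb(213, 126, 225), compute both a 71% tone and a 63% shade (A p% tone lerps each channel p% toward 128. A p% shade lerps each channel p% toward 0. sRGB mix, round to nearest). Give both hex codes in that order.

#997f9c, #4f2f53

71% tone:
  R: 213 − 60.35 = 152.65 → 153
  G: 126 + 0.71×(128−126) = 126 + 1.42 = 127.42 → 127
  B: 225 − 68.87 = 156.13 → 156
  → #997f9c
63% shade:
  R: 213 + 0.63×(0−213) = 213 − 134.19 = 78.81 → 79
  G: 126 + 0.63×(0−126) = 126 − 79.38 = 46.62 → 47
  B: 225 + 0.63×(0−225) = 225 − 141.75 = 83.25 → 83
  → #4f2f53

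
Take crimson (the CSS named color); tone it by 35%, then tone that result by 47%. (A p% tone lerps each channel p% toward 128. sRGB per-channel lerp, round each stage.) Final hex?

CSS crimson is rgb(220, 20, 60).
Lerp each channel 35% toward 128:
  R: 220 + 0.35×(128−220) = 220 − 32.2 = 187.8 → 188
  G: 20 + 0.35×(128−20) = 20 + 37.8 = 57.8 → 58
  B: 60 + 0.35×(128−60) = 60 + 23.8 = 83.8 → 84
After the tone: rgb(188, 58, 84) = #BC3A54.
A 47% tone moves each channel 47% toward 128:
  R: 188 − 28.2 = 159.8 → 160
  G: 58 + 0.47×(128−58) = 58 + 32.9 = 90.9 → 91
  B: 84 + 20.68 = 104.68 → 105
rgb(160, 91, 105) = #A05B69.

#A05B69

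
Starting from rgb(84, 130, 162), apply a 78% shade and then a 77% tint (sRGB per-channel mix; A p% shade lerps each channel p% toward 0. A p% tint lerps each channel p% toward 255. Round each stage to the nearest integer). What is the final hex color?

#C8CBCD

A 78% shade moves each channel 78% toward 0:
  R: 84 − 65.52 = 18.48 → 18
  G: 130 − 101.4 = 28.6 → 29
  B: 162 + 0.78×(0−162) = 162 − 126.36 = 35.64 → 36
After the shade: rgb(18, 29, 36) = #121D24.
Per channel, c → c + 0.77(255 − c):
  R: 18 + 0.77×(255−18) = 18 + 182.49 = 200.49 → 200
  G: 29 + 174.02 = 203.02 → 203
  B: 36 + 168.63 = 204.63 → 205
rgb(200, 203, 205) = #C8CBCD.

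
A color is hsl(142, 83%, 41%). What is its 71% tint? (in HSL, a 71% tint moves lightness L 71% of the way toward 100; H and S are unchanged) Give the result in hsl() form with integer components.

L moves 71% from 41 toward 100: 41 + 41.89 = 82.89 → 83.
H and S are unchanged.

hsl(142, 83%, 83%)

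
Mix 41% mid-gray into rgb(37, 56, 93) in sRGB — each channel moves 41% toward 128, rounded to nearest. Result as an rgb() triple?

rgb(74, 86, 107)

Per channel, c → c + 0.41(128 − c):
  R: 37 + 0.41×(128−37) = 37 + 37.31 = 74.31 → 74
  G: 56 + 0.41×(128−56) = 56 + 29.52 = 85.52 → 86
  B: 93 + 0.41×(128−93) = 93 + 14.35 = 107.35 → 107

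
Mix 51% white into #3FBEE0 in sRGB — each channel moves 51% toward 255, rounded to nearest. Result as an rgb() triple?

#3FBEE0 is rgb(63, 190, 224).
Lerp each channel 51% toward 255:
  R: 63 + 97.92 = 160.92 → 161
  G: 190 + 0.51×(255−190) = 190 + 33.15 = 223.15 → 223
  B: 224 + 15.81 = 239.81 → 240

rgb(161, 223, 240)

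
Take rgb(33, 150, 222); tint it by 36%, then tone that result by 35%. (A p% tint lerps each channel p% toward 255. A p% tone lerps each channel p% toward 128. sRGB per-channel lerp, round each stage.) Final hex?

A 36% tint moves each channel 36% toward 255:
  R: 33 + 0.36×(255−33) = 33 + 79.92 = 112.92 → 113
  G: 150 + 0.36×(255−150) = 150 + 37.8 = 187.8 → 188
  B: 222 + 0.36×(255−222) = 222 + 11.88 = 233.88 → 234
After the tint: rgb(113, 188, 234) = #71BCEA.
A 35% tone moves each channel 35% toward 128:
  R: 113 + 0.35×(128−113) = 113 + 5.25 = 118.25 → 118
  G: 188 − 21 = 167 → 167
  B: 234 − 37.1 = 196.9 → 197
rgb(118, 167, 197) = #76A7C5.

#76A7C5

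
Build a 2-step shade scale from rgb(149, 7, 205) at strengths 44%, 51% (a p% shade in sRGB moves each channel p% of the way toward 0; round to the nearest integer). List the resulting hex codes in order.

44%: (149 − 65.56 = 83.44→83, 7 − 3.08 = 3.92→4, 205 − 90.2 = 114.8→115) → #530473
51%: (149 − 75.99 = 73.01→73, 7 − 3.57 = 3.43→3, 205 − 104.55 = 100.45→100) → #490364

#530473, #490364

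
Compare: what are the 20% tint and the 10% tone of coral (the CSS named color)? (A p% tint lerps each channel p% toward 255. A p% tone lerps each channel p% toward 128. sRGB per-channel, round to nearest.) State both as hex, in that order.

CSS coral is rgb(255, 127, 80).
20% tint:
  R: 255 + 0 = 255 → 255
  G: 127 + 25.6 = 152.6 → 153
  B: 80 + 0.2×(255−80) = 80 + 35 = 115 → 115
  → #FF9973
10% tone:
  R: 255 − 12.7 = 242.3 → 242
  G: 127 + 0.1×(128−127) = 127 + 0.1 = 127.1 → 127
  B: 80 + 0.1×(128−80) = 80 + 4.8 = 84.8 → 85
  → #F27F55

#FF9973, #F27F55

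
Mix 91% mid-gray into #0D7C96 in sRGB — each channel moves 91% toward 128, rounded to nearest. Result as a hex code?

#0D7C96 is rgb(13, 124, 150).
Per channel, c → c + 0.91(128 − c):
  R: 13 + 0.91×(128−13) = 13 + 104.65 = 117.65 → 118
  G: 124 + 3.64 = 127.64 → 128
  B: 150 + 0.91×(128−150) = 150 − 20.02 = 129.98 → 130
rgb(118, 128, 130) = #768082.

#768082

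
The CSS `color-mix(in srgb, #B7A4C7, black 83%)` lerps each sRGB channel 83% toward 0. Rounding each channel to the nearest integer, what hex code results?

#1F1C22

#B7A4C7 is rgb(183, 164, 199).
Lerp each channel 83% toward 0:
  R: 183 + 0.83×(0−183) = 183 − 151.89 = 31.11 → 31
  G: 164 + 0.83×(0−164) = 164 − 136.12 = 27.88 → 28
  B: 199 − 165.17 = 33.83 → 34
rgb(31, 28, 34) = #1F1C22.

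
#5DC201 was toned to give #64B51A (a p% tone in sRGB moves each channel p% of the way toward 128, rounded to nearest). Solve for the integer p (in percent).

20%

#5DC201 is rgb(93, 194, 1); #64B51A is rgb(100, 181, 26).
On the B channel (widest range): 26 ≈ 1 + (p/100)(128 − 1), so p ≈ 100×(26 − 1)/(128 − 1) = 2500/127 = 19.69.
p = 20 reproduces all three channels after rounding.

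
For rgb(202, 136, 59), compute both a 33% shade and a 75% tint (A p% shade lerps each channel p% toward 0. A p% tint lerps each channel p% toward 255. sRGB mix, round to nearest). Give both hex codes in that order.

33% shade:
  R: 202 + 0.33×(0−202) = 202 − 66.66 = 135.34 → 135
  G: 136 + 0.33×(0−136) = 136 − 44.88 = 91.12 → 91
  B: 59 − 19.47 = 39.53 → 40
  → #875b28
75% tint:
  R: 202 + 0.75×(255−202) = 202 + 39.75 = 241.75 → 242
  G: 136 + 89.25 = 225.25 → 225
  B: 59 + 147 = 206 → 206
  → #f2e1ce

#875b28, #f2e1ce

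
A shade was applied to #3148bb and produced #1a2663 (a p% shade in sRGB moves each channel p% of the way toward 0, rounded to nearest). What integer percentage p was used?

#3148bb is rgb(49, 72, 187); #1a2663 is rgb(26, 38, 99).
On the B channel (widest range): 99 ≈ 187 + (p/100)(0 − 187), so p ≈ 100×(99 − 187)/(0 − 187) = -8800/-187 = 47.06.
p = 47 reproduces all three channels after rounding.

47%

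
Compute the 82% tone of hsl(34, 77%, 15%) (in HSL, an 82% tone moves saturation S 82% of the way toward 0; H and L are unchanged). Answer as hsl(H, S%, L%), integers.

hsl(34, 14%, 15%)

S moves 82% from 77 toward 0: 77 − 63.14 = 13.86 → 14.
H and L are unchanged.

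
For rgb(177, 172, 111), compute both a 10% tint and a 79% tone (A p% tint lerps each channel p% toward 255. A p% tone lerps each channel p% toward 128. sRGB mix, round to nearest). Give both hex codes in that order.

10% tint:
  R: 177 + 0.1×(255−177) = 177 + 7.8 = 184.8 → 185
  G: 172 + 0.1×(255−172) = 172 + 8.3 = 180.3 → 180
  B: 111 + 0.1×(255−111) = 111 + 14.4 = 125.4 → 125
  → #B9B47D
79% tone:
  R: 177 − 38.71 = 138.29 → 138
  G: 172 + 0.79×(128−172) = 172 − 34.76 = 137.24 → 137
  B: 111 + 13.43 = 124.43 → 124
  → #8A897C

#B9B47D, #8A897C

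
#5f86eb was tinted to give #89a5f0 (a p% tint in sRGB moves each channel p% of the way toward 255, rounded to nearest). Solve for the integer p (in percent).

26%

#5f86eb is rgb(95, 134, 235); #89a5f0 is rgb(137, 165, 240).
On the R channel (widest range): 137 ≈ 95 + (p/100)(255 − 95), so p ≈ 100×(137 − 95)/(255 − 95) = 4200/160 = 26.25.
p = 26 reproduces all three channels after rounding.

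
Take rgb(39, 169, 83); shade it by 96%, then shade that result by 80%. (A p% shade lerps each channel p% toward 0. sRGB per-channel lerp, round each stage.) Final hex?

A 96% shade moves each channel 96% toward 0:
  R: 39 + 0.96×(0−39) = 39 − 37.44 = 1.56 → 2
  G: 169 + 0.96×(0−169) = 169 − 162.24 = 6.76 → 7
  B: 83 + 0.96×(0−83) = 83 − 79.68 = 3.32 → 3
After the shade: rgb(2, 7, 3) = #020703.
Lerp each channel 80% toward 0:
  R: 2 − 1.6 = 0.4 → 0
  G: 7 + 0.8×(0−7) = 7 − 5.6 = 1.4 → 1
  B: 3 − 2.4 = 0.6 → 1
rgb(0, 1, 1) = #000101.

#000101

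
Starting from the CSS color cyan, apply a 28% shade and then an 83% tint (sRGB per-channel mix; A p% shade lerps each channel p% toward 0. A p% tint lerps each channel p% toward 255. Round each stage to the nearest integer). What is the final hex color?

#D4F3F3

CSS cyan is rgb(0, 255, 255).
Lerp each channel 28% toward 0:
  R: 0 + 0 = 0 → 0
  G: 255 + 0.28×(0−255) = 255 − 71.4 = 183.6 → 184
  B: 255 + 0.28×(0−255) = 255 − 71.4 = 183.6 → 184
After the shade: rgb(0, 184, 184) = #00B8B8.
Per channel, c → c + 0.83(255 − c):
  R: 0 + 211.65 = 211.65 → 212
  G: 184 + 58.93 = 242.93 → 243
  B: 184 + 0.83×(255−184) = 184 + 58.93 = 242.93 → 243
rgb(212, 243, 243) = #D4F3F3.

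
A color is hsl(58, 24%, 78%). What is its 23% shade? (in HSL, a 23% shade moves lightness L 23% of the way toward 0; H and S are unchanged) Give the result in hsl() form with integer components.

hsl(58, 24%, 60%)

L moves 23% from 78 toward 0: 78 − 17.94 = 60.06 → 60.
H and S are unchanged.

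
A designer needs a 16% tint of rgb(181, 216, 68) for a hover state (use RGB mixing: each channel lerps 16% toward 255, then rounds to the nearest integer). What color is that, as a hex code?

Lerp each channel 16% toward 255:
  R: 181 + 11.84 = 192.84 → 193
  G: 216 + 0.16×(255−216) = 216 + 6.24 = 222.24 → 222
  B: 68 + 0.16×(255−68) = 68 + 29.92 = 97.92 → 98
rgb(193, 222, 98) = #C1DE62.

#C1DE62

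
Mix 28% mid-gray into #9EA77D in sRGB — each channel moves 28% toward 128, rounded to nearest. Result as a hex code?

#969C7E

#9EA77D is rgb(158, 167, 125).
A 28% tone moves each channel 28% toward 128:
  R: 158 + 0.28×(128−158) = 158 − 8.4 = 149.6 → 150
  G: 167 + 0.28×(128−167) = 167 − 10.92 = 156.08 → 156
  B: 125 + 0.84 = 125.84 → 126
rgb(150, 156, 126) = #969C7E.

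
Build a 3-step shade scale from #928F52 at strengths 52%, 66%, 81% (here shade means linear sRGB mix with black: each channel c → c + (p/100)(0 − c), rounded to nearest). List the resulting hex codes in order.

#464527, #32311C, #1C1B10

#928F52 is rgb(146, 143, 82).
52%: (146 − 75.92 = 70.08→70, 143 − 74.36 = 68.64→69, 82 − 42.64 = 39.36→39) → #464527
66%: (146 − 96.36 = 49.64→50, 143 − 94.38 = 48.62→49, 82 − 54.12 = 27.88→28) → #32311C
81%: (146 − 118.26 = 27.74→28, 143 − 115.83 = 27.17→27, 82 − 66.42 = 15.58→16) → #1C1B10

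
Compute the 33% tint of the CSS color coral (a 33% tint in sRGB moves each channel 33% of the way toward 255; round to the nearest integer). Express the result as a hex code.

CSS coral is rgb(255, 127, 80).
Lerp each channel 33% toward 255:
  R: 255 + 0 = 255 → 255
  G: 127 + 0.33×(255−127) = 127 + 42.24 = 169.24 → 169
  B: 80 + 0.33×(255−80) = 80 + 57.75 = 137.75 → 138
rgb(255, 169, 138) = #ffa98a.

#ffa98a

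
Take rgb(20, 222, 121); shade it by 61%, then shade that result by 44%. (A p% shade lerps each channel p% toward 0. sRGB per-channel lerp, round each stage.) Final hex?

Per channel, c → c + 0.61(0 − c):
  R: 20 − 12.2 = 7.8 → 8
  G: 222 + 0.61×(0−222) = 222 − 135.42 = 86.58 → 87
  B: 121 + 0.61×(0−121) = 121 − 73.81 = 47.19 → 47
After the shade: rgb(8, 87, 47) = #08572f.
Lerp each channel 44% toward 0:
  R: 8 − 3.52 = 4.48 → 4
  G: 87 + 0.44×(0−87) = 87 − 38.28 = 48.72 → 49
  B: 47 + 0.44×(0−47) = 47 − 20.68 = 26.32 → 26
rgb(4, 49, 26) = #04311a.

#04311a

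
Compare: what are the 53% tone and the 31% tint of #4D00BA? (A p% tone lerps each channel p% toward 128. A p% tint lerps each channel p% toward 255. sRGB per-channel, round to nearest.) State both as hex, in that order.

#68449B, #844FCF

#4D00BA is rgb(77, 0, 186).
53% tone:
  R: 77 + 27.03 = 104.03 → 104
  G: 0 + 0.53×(128−0) = 0 + 67.84 = 67.84 → 68
  B: 186 + 0.53×(128−186) = 186 − 30.74 = 155.26 → 155
  → #68449B
31% tint:
  R: 77 + 55.18 = 132.18 → 132
  G: 0 + 79.05 = 79.05 → 79
  B: 186 + 0.31×(255−186) = 186 + 21.39 = 207.39 → 207
  → #844FCF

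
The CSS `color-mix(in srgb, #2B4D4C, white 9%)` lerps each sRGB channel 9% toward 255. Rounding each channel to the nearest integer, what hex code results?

#3E5D5C

#2B4D4C is rgb(43, 77, 76).
Per channel, c → c + 0.09(255 − c):
  R: 43 + 0.09×(255−43) = 43 + 19.08 = 62.08 → 62
  G: 77 + 0.09×(255−77) = 77 + 16.02 = 93.02 → 93
  B: 76 + 16.11 = 92.11 → 92
rgb(62, 93, 92) = #3E5D5C.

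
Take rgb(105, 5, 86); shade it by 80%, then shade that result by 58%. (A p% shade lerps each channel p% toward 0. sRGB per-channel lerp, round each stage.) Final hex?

Per channel, c → c + 0.8(0 − c):
  R: 105 + 0.8×(0−105) = 105 − 84 = 21 → 21
  G: 5 + 0.8×(0−5) = 5 − 4 = 1 → 1
  B: 86 + 0.8×(0−86) = 86 − 68.8 = 17.2 → 17
After the shade: rgb(21, 1, 17) = #150111.
Lerp each channel 58% toward 0:
  R: 21 + 0.58×(0−21) = 21 − 12.18 = 8.82 → 9
  G: 1 + 0.58×(0−1) = 1 − 0.58 = 0.42 → 0
  B: 17 − 9.86 = 7.14 → 7
rgb(9, 0, 7) = #090007.

#090007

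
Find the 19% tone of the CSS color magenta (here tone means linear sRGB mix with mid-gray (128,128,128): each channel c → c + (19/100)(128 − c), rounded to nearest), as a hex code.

CSS magenta is rgb(255, 0, 255).
Per channel, c → c + 0.19(128 − c):
  R: 255 + 0.19×(128−255) = 255 − 24.13 = 230.87 → 231
  G: 0 + 0.19×(128−0) = 0 + 24.32 = 24.32 → 24
  B: 255 + 0.19×(128−255) = 255 − 24.13 = 230.87 → 231
rgb(231, 24, 231) = #e718e7.

#e718e7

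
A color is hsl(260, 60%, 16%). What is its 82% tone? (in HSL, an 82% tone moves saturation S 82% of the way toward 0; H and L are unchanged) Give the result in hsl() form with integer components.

S moves 82% from 60 toward 0: 60 − 49.2 = 10.8 → 11.
H and L are unchanged.

hsl(260, 11%, 16%)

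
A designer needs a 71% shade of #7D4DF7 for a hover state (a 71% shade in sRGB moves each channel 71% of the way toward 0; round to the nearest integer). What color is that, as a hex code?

#241648

#7D4DF7 is rgb(125, 77, 247).
Lerp each channel 71% toward 0:
  R: 125 + 0.71×(0−125) = 125 − 88.75 = 36.25 → 36
  G: 77 + 0.71×(0−77) = 77 − 54.67 = 22.33 → 22
  B: 247 − 175.37 = 71.63 → 72
rgb(36, 22, 72) = #241648.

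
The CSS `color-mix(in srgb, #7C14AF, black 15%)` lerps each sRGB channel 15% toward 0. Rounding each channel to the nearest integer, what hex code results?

#691195

#7C14AF is rgb(124, 20, 175).
A 15% shade moves each channel 15% toward 0:
  R: 124 + 0.15×(0−124) = 124 − 18.6 = 105.4 → 105
  G: 20 + 0.15×(0−20) = 20 − 3 = 17 → 17
  B: 175 − 26.25 = 148.75 → 149
rgb(105, 17, 149) = #691195.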